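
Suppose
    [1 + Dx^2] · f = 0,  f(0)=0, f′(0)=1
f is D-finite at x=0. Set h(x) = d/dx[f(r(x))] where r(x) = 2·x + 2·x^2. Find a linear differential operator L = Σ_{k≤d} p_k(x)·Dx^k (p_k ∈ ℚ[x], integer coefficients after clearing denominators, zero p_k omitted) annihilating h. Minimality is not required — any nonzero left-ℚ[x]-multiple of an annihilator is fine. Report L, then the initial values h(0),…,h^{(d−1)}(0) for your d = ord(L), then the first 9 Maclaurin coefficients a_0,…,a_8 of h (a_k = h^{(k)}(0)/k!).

f: a_k = 0, 1, 0, -1/6, 0, 1/120, 0, -1/5040, 0, …
h₀=f(r): pull back L_f along r ⇒ L₀.
Differentiate: ansatz ord ≤ ord L₀ ⇒ L.
L = (16 + 32·x + 96·x^2 + 128·x^3 + 64·x^4) + (-6 - 12·x)·Dx + (1 + 4·x + 4·x^2)·Dx^2  (order 2).
h: a_k = 2, 4, -4, -16, -56/3, 0, 832/45, 896/45, 2272/315, …
ICs: h(0) = 2, h′(0) = 4.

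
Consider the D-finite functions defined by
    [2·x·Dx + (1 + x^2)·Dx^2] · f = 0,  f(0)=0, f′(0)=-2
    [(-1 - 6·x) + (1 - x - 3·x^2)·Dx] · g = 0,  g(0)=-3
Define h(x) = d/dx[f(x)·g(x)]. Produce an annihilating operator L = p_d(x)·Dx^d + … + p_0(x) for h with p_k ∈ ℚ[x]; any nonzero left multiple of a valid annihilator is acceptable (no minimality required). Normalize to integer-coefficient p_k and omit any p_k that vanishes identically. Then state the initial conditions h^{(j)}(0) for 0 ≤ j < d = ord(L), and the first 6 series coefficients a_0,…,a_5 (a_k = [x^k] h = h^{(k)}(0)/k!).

L = (46 + 186·x^2 + 72·x^3 + 324·x^4) + (10 + 62·x + 42·x^2 + 186·x^3 + 72·x^4 + 216·x^5)·Dx + (-3 + 2·x - 2·x^2 + 14·x^3 + 28·x^4 + 12·x^5 + 27·x^6)·Dx^2  (order 2).
h: a_k = 6, 12, 66, 160, 536, 6816/5, …
ICs: h(0) = 6, h′(0) = 12.

f: a_k = 0, -2, 0, 2/3, 0, -2/5, …
g: a_k = -3, -3, -12, -21, -57, -120, …
L₀ := L_f ⊗_s L_g (sym. prod.), ord ≤ 2.
h₀' ⇒ L via d/dx closure of L₀.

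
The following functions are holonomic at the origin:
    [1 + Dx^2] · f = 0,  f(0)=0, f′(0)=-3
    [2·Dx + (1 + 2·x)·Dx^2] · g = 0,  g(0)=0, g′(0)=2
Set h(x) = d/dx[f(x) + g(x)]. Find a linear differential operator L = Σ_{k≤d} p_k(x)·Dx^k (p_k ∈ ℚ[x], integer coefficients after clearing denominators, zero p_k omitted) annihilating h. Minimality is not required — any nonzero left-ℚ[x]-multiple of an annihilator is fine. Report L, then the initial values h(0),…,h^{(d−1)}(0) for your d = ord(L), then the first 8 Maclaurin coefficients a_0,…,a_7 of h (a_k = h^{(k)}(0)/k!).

L = (50 + 8·x + 8·x^2) + (9 + 22·x + 12·x^2 + 8·x^3)·Dx + (50 + 8·x + 8·x^2)·Dx^2 + (9 + 22·x + 12·x^2 + 8·x^3)·Dx^3  (order 3).
h: a_k = -1, -4, 19/2, -16, 255/8, -64, 30721/240, -256, …
ICs: h(0) = -1, h′(0) = -4, h′′(0) = 19.

f: a_k = 0, -3, 0, 1/2, 0, -1/40, 0, 1/1680, …
g: a_k = 0, 2, -2, 8/3, -4, 32/5, -32/3, 128/7, …
L₀ := lclm(L_f,L_g); ord L₀ ≤ 2+2.
Differentiate: ansatz ord ≤ ord L₀ ⇒ L.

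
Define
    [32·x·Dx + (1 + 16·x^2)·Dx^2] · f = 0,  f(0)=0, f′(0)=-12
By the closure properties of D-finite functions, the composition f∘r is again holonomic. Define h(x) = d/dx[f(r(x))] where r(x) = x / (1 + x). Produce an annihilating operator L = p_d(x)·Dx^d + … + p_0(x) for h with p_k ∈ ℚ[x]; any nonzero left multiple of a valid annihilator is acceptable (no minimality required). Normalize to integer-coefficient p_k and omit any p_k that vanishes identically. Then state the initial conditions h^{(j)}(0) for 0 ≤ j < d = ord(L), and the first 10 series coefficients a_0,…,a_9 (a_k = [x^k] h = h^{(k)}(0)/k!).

f: a_k = 0, -12, 0, 64, 0, -3072/5, 0, 49152/7, 0, -262144/3, …
Substitute x→r, Dx→(1/r')Dx; clear ⇒ L₀.
Derive L from L₀ (diff closure).
L = (2 + 34·x) + (1 + 2·x + 17·x^2)·Dx  (order 1).
h: a_k = -12, 24, 156, -720, -1212, 14664, -8724, -231840, 611988, 2717304, …
ICs: h(0) = -12.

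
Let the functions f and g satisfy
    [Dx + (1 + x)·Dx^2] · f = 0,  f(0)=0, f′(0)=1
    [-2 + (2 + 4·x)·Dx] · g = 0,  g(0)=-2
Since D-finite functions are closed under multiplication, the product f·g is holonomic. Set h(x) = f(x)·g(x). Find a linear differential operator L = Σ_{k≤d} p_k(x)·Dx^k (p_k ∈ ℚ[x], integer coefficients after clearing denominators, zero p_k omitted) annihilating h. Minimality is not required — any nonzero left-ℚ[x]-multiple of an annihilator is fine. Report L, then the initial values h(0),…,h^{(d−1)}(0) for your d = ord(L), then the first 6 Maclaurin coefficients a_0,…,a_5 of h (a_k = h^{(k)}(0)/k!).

f: a_k = 0, 1, -1/2, 1/3, -1/4, 1/5, …
g: a_k = -2, -2, 1, -1, 5/4, -7/4, …
f·g: L₀ = L_f ⊗_s L_g, ord ≤ 2·1.
L = (2 + x) + (-1 - 2·x)·Dx + (1 + 5·x + 8·x^2 + 4·x^3)·Dx^2  (order 2).
h: a_k = 0, -2, -1, 4/3, -5/3, 131/60, …
ICs: h(0) = 0, h′(0) = -2.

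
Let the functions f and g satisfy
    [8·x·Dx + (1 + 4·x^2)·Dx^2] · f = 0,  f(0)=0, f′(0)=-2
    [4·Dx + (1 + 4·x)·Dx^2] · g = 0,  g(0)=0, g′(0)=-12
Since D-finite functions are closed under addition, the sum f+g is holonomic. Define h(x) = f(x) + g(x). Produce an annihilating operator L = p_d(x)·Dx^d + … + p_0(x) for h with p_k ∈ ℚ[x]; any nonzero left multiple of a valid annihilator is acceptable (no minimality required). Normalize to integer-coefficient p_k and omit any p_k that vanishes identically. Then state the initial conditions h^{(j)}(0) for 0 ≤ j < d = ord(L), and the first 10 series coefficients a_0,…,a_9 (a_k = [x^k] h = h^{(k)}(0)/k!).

L = (-8 - 96·x + 96·x^2 + 128·x^3)·Dx + (-10 - 16·x - 72·x^2 + 192·x^3 + 256·x^4)·Dx^2 + (-1 - 2·x + 8·x^2 + 8·x^3 + 48·x^4 + 64·x^5)·Dx^3  (order 3).
h: a_k = 0, -14, 24, -184/3, 192, -3104/5, 2048, -49024/7, 24576, -786944/9, …
ICs: h(0) = 0, h′(0) = -14, h′′(0) = 48.

f: a_k = 0, -2, 0, 8/3, 0, -32/5, 0, 128/7, 0, -512/9, …
g: a_k = 0, -12, 24, -64, 192, -3072/5, 2048, -49152/7, 24576, -262144/3, …
Weyl lclm of L_f,L_g ⇒ L₀ (ord ≤ 4).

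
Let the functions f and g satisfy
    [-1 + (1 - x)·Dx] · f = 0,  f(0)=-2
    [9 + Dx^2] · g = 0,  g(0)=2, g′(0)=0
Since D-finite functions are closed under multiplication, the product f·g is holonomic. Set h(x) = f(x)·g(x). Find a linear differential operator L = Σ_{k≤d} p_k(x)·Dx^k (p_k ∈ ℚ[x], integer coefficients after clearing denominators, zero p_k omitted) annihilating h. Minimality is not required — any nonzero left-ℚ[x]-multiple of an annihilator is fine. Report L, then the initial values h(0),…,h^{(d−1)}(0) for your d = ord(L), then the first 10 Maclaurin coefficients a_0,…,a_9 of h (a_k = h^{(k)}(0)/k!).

L = (-9 + 9·x) + 2·Dx + (-1 + x)·Dx^2  (order 2).
h: a_k = -4, -4, 14, 14, 1/2, 1/2, 91/20, 91/20, 4367/1120, 4367/1120, …
ICs: h(0) = -4, h′(0) = -4.

f: a_k = -2, -2, -2, -2, -2, -2, -2, -2, -2, -2, …
g: a_k = 2, 0, -9, 0, 27/4, 0, -81/40, 0, 729/2240, 0, …
Sym-product of L_f,L_g gives L₀ (≤ ord 2).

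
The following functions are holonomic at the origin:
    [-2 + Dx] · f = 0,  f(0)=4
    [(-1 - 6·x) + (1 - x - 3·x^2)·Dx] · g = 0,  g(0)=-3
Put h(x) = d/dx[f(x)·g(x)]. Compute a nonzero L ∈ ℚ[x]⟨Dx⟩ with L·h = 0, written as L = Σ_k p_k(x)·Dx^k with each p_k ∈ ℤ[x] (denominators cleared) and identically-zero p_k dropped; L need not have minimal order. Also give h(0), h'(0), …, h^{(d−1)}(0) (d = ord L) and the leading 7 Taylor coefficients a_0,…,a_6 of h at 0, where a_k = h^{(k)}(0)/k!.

L = (16 + 30·x - 2·x^2 - 48·x^3 + 36·x^4) + (-3 - x + 19·x^2 + 6·x^3 - 18·x^4)·Dx  (order 1).
h: a_k = -36, -192, -660, -2064, -5896, -81848/5, -219316/5, …
ICs: h(0) = -36.

f: a_k = 4, 8, 8, 16/3, 8/3, 16/15, 16/45, …
g: a_k = -3, -3, -12, -21, -57, -120, -291, …
Product ⇒ symmetric product L₀, ord ≤ 1.
Derive L from L₀ (diff closure).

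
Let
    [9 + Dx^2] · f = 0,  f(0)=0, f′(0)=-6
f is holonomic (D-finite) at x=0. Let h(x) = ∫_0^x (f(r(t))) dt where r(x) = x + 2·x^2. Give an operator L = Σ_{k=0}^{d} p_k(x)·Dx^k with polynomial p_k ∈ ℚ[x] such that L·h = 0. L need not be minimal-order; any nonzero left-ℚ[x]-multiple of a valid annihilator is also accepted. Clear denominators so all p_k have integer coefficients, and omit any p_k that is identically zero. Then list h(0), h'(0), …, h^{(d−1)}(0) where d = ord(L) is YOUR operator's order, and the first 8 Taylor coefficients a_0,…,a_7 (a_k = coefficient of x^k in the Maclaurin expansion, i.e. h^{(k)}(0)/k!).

L = (9 + 108·x + 432·x^2 + 576·x^3)·Dx - 4·Dx^2 + (1 + 4·x)·Dx^3  (order 3).
h: a_k = 0, 0, -3, -4, 9/4, 54/5, 693/40, 9/2, …
ICs: h(0) = 0, h′(0) = 0, h′′(0) = -6.

f: a_k = 0, -6, 0, 9, 0, -81/20, 0, 243/280, …
h₀=f(r): pull back L_f along r ⇒ L₀.
∫: right-multiply L₀ by Dx.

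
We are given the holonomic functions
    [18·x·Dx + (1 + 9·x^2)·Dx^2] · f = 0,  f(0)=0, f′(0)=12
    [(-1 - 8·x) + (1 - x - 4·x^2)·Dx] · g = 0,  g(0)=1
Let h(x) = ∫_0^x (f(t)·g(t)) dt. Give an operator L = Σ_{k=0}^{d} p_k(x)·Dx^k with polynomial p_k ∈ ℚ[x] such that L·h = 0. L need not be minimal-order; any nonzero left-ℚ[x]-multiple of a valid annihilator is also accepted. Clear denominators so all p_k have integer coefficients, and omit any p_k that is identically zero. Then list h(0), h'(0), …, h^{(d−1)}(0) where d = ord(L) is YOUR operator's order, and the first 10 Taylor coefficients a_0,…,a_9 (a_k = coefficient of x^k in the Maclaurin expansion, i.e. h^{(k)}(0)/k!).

L = (8 + 18·x + 216·x^2)·Dx + (2 - 2·x + 36·x^2 + 216·x^3)·Dx^2 + (-1 + x - 5·x^2 + 9·x^3 + 36·x^4)·Dx^3  (order 3).
h: a_k = 0, 0, 6, 4, 6, 72/5, 302/5, 3252/35, 744/7, 13424/35, …
ICs: h(0) = 0, h′(0) = 0, h′′(0) = 12.

f: a_k = 0, 12, 0, -36, 0, 972/5, 0, -8748/7, 0, 8748, …
g: a_k = 1, 1, 5, 9, 29, 65, 181, 441, 1165, 2929, …
f·g: L₀ = L_f ⊗_s L_g, ord ≤ 2·1.
Integrate: L := L₀·Dx.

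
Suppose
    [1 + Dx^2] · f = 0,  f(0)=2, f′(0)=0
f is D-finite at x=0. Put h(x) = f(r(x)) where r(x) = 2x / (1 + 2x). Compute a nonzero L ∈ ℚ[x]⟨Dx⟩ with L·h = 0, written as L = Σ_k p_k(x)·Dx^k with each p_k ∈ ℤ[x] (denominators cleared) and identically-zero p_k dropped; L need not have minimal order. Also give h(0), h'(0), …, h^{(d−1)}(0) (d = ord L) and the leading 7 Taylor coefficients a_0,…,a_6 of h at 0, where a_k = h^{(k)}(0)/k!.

L = 4 + (4 + 24·x + 48·x^2 + 32·x^3)·Dx + (1 + 8·x + 24·x^2 + 32·x^3 + 16·x^4)·Dx^2  (order 2).
h: a_k = 2, 0, -4, 16, -140/3, 352/3, -12008/45, …
ICs: h(0) = 2, h′(0) = 0.

f: a_k = 2, 0, -1, 0, 1/12, 0, -1/360, …
L₀ from L_f via x↦r, Dx↦r'^{-1}Dx.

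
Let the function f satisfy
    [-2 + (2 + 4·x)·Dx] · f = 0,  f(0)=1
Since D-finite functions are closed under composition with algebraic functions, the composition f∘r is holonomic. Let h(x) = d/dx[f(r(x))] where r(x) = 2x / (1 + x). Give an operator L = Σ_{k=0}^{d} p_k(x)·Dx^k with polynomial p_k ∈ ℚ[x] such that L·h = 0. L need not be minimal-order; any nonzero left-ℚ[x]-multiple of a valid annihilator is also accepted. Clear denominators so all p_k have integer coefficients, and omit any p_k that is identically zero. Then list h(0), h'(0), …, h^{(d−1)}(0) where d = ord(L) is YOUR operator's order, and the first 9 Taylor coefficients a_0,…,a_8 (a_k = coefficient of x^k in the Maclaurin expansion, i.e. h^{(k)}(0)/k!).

f: a_k = 1, 1, -1/2, 1/2, -5/8, 7/8, -21/16, 33/16, -429/128, …
Change of var in L_f (x↦r) gives L₀.
h₀' ⇒ L via d/dx closure of L₀.
L = (-4 - 10·x) + (-1 - 6·x - 5·x^2)·Dx  (order 1).
h: a_k = 2, -8, 30, -120, 510, -2256, 10234, -47200, 220230, …
ICs: h(0) = 2.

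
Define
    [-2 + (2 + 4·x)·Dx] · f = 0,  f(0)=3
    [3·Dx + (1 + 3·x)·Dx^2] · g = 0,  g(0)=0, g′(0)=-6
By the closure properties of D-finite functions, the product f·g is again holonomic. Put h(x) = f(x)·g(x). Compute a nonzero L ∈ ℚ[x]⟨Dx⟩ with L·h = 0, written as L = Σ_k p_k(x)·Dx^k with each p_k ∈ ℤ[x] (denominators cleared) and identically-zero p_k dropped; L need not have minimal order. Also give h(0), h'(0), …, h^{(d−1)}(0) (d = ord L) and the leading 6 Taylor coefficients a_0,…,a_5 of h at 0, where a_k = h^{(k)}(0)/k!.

f: a_k = 3, 3, -3/2, 3/2, -15/8, 21/8, …
g: a_k = 0, -6, 9, -18, 81/2, -486/5, …
L₀ := L_f ⊗_s L_g (sym. prod.), ord ≤ 2.
L = 3·x + (1 + 2·x)·Dx + (1 + 7·x + 16·x^2 + 12·x^3)·Dx^2  (order 2).
h: a_k = 0, -18, 9, -18, 45, -2367/20, …
ICs: h(0) = 0, h′(0) = -18.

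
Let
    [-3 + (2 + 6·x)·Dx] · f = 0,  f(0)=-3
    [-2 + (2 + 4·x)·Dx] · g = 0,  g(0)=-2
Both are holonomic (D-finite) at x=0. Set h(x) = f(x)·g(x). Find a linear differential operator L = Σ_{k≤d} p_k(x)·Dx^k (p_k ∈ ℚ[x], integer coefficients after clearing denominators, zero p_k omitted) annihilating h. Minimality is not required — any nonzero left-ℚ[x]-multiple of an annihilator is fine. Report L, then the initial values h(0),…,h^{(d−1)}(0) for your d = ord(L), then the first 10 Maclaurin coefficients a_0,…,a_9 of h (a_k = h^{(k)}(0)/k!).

f: a_k = -3, -9/2, 27/8, -81/16, 1215/128, -5103/256, 45927/1024, -216513/2048, 8444007/32768, -42220035/65536, …
g: a_k = -2, -2, 1, -1, 5/4, -7/4, 21/8, -33/8, 429/64, -715/64, …
f·g: L₀ = L_f ⊗_s L_g, ord ≤ 1·1.
L = (-5 - 12·x) + (2 + 10·x + 12·x^2)·Dx  (order 1).
h: a_k = 6, 15, -3/4, 15/8, -303/64, 1545/128, -15903/512, 82575/1024, -3459015/16384, 18255525/32768, …
ICs: h(0) = 6.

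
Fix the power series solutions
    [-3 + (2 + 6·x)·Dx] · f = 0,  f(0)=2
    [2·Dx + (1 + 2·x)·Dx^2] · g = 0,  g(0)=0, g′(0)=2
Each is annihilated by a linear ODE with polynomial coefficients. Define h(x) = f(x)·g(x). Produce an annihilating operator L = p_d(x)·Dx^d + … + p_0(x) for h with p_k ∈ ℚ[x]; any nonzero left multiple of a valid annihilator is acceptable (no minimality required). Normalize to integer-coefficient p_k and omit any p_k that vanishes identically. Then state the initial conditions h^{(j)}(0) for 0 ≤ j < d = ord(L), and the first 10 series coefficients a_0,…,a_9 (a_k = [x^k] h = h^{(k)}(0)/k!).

f: a_k = 2, 3, -9/4, 27/8, -405/64, 1701/128, -15309/512, 72171/1024, -2814669/16384, 14073345/32768, …
g: a_k = 0, 2, -2, 8/3, -4, 32/5, -32/3, 128/7, -32, 512/9, …
L₀ := L_f ⊗_s L_g (sym. prod.), ord ≤ 2.
L = (15 + 18·x) + (-4 - 12·x)·Dx + (4 + 32·x + 84·x^2 + 72·x^3)·Dx^2  (order 2).
h: a_k = 0, 4, 2, -31/6, 45/4, -3937/160, 52897/960, -1134179/8960, 5339567/17920, -370196803/516096, …
ICs: h(0) = 0, h′(0) = 4.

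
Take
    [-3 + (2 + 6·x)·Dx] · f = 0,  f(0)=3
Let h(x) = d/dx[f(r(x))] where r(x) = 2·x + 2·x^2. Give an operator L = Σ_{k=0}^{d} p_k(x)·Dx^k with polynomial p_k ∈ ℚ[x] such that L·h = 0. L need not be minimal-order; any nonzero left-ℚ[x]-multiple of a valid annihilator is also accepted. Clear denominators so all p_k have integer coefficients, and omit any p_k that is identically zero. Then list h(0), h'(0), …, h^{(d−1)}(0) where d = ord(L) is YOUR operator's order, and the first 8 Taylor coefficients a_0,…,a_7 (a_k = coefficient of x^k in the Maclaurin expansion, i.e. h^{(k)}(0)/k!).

L = -1 + (-1 - 8·x - 18·x^2 - 12·x^3)·Dx  (order 1).
h: a_k = 9, -9, 81/2, -351/2, 6075/8, -26487/8, 233037/16, -1033479/16, …
ICs: h(0) = 9.

f: a_k = 3, 9/2, -27/8, 81/16, -1215/128, 5103/256, -45927/1024, 216513/2048, …
Change of var in L_f (x↦r) gives L₀.
Derive L from L₀ (diff closure).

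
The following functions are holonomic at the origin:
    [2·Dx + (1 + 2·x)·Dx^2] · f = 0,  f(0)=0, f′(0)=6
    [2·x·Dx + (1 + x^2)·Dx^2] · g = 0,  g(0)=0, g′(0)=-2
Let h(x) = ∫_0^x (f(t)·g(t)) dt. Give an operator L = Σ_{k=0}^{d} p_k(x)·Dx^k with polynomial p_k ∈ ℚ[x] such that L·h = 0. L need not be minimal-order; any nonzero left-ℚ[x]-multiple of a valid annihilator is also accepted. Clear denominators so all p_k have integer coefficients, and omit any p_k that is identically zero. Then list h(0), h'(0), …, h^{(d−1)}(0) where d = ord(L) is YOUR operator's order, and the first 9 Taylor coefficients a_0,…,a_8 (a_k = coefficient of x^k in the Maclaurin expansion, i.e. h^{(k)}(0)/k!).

L = (24 + 80·x + 88·x^2 + 240·x^3 + 240·x^4 + 208·x^5 + 16·x^7)·Dx^2 + (12 + 80·x + 332·x^2 + 608·x^3 + 880·x^4 + 744·x^5 + 560·x^6 + 24·x^7 + 56·x^8)·Dx^3 + (12 + 52·x + 168·x^2 + 372·x^3 + 516·x^4 + 564·x^5 + 384·x^6 + 276·x^7 + 24·x^8 + 32·x^9)·Dx^4 + (2 + 12·x + 34·x^2 + 64·x^3 + 87·x^4 + 96·x^5 + 84·x^6 + 48·x^7 + 33·x^8 + 4·x^9 + 4·x^10)·Dx^5  (order 5).
h: a_k = 0, 0, 0, -4, 3, -12/5, 10/3, -76/15, 73/10, …
ICs: h(0) = 0, h′(0) = 0, h′′(0) = 0, h′′′(0) = -24, h′′′′(0) = 72.

f: a_k = 0, 6, -6, 8, -12, 96/5, -32, 384/7, -96, …
g: a_k = 0, -2, 0, 2/3, 0, -2/5, 0, 2/7, 0, …
Product ⇒ symmetric product L₀, ord ≤ 4.
h=∫₀ˣh₀: take L = L₀·Dx.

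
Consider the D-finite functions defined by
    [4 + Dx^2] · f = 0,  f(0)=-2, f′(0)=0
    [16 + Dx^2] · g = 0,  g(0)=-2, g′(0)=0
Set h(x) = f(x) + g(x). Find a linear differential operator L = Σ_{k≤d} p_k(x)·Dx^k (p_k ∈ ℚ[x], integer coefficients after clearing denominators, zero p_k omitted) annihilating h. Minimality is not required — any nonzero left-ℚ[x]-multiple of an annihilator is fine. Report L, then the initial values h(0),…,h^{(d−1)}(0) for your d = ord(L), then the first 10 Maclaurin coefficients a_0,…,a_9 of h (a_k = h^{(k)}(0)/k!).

L = 64 + 20·Dx^2 + Dx^4  (order 4).
h: a_k = -4, 0, 20, 0, -68/3, 0, 104/9, 0, -1028/315, 0, …
ICs: h(0) = -4, h′(0) = 0, h′′(0) = 40, h′′′(0) = 0.

f: a_k = -2, 0, 4, 0, -4/3, 0, 8/45, 0, -4/315, 0, …
g: a_k = -2, 0, 16, 0, -64/3, 0, 512/45, 0, -1024/315, 0, …
h₀=f+g: left-lcm gives L₀, ord ≤ 4.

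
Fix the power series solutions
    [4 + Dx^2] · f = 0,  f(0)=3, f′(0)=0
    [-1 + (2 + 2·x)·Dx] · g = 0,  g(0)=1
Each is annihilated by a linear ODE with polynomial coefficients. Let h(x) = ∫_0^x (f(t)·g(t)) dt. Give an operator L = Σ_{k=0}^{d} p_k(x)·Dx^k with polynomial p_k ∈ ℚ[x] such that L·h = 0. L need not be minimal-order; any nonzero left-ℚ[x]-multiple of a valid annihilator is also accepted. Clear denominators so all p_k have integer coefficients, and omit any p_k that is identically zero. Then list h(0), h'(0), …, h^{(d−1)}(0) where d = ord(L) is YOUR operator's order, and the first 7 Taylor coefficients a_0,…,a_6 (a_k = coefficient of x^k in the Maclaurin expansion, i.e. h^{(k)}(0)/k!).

L = (19 + 32·x + 16·x^2)·Dx + (-4 - 4·x)·Dx^2 + (4 + 8·x + 4·x^2)·Dx^3  (order 3).
h: a_k = 0, 3, 3/4, -17/8, -45/64, 337/640, 181/1536, …
ICs: h(0) = 0, h′(0) = 3, h′′(0) = 3/2.

f: a_k = 3, 0, -6, 0, 2, 0, -4/15, …
g: a_k = 1, 1/2, -1/8, 1/16, -5/128, 7/256, -21/1024, …
L₀ := L_f ⊗_s L_g (sym. prod.), ord ≤ 2.
Integrate: L := L₀·Dx.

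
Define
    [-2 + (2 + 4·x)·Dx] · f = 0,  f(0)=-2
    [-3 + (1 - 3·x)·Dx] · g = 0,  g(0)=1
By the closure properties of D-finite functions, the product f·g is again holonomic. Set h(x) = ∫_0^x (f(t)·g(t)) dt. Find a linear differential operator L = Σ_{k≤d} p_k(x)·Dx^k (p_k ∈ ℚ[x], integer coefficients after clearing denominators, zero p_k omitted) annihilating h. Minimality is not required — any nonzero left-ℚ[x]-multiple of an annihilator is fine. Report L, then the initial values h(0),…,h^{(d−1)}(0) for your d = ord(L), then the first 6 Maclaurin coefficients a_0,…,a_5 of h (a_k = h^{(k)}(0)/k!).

L = (4 + 3·x)·Dx + (-1 + x + 6·x^2)·Dx^2  (order 2).
h: a_k = 0, -2, -4, -23/3, -35/2, -167/4, …
ICs: h(0) = 0, h′(0) = -2.

f: a_k = -2, -2, 1, -1, 5/4, -7/4, …
g: a_k = 1, 3, 9, 27, 81, 243, …
Sym-product of L_f,L_g gives L₀ (≤ ord 1).
h=∫₀ˣh₀: take L = L₀·Dx.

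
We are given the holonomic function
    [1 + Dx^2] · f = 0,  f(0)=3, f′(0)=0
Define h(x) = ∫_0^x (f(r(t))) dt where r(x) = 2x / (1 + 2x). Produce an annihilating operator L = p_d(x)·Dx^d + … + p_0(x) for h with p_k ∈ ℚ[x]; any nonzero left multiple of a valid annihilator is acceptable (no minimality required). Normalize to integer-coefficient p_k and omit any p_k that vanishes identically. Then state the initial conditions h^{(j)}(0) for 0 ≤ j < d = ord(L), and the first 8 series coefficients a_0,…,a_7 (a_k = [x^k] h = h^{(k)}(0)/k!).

f: a_k = 3, 0, -3/2, 0, 1/8, 0, -1/240, 0, …
Change of var in L_f (x↦r) gives L₀.
∫: right-multiply L₀ by Dx.
L = 4·Dx + (4 + 24·x + 48·x^2 + 32·x^3)·Dx^2 + (1 + 8·x + 24·x^2 + 32·x^3 + 16·x^4)·Dx^3  (order 3).
h: a_k = 0, 3, 0, -2, 6, -14, 88/3, -6004/105, …
ICs: h(0) = 0, h′(0) = 3, h′′(0) = 0.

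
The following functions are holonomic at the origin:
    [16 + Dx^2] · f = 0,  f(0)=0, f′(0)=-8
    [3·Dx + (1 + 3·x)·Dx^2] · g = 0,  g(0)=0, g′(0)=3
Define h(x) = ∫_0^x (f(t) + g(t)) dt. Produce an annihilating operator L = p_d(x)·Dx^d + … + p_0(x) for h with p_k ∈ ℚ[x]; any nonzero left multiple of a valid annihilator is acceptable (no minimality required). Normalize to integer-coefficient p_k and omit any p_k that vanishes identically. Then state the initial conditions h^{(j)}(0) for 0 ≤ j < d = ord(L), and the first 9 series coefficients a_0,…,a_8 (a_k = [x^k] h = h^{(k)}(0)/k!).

f: a_k = 0, -8, 0, 64/3, 0, -256/15, 0, 2048/315, 0, …
g: a_k = 0, 3, -9/2, 9, -81/4, 243/5, -243/2, 2187/7, -6561/8, …
Weyl lclm of L_f,L_g ⇒ L₀ (ord ≤ 4).
h=∫₀ˣh₀: take L = L₀·Dx.
L = (1680 + 2304·x + 3456·x^2)·Dx^2 + (272 + 1584·x + 3456·x^2 + 3456·x^3)·Dx^3 + (105 + 144·x + 216·x^2)·Dx^4 + (17 + 99·x + 216·x^2 + 216·x^3)·Dx^5  (order 5).
h: a_k = 0, 0, -5/2, -3/2, 91/12, -81/20, 473/90, -243/14, 100463/2520, …
ICs: h(0) = 0, h′(0) = 0, h′′(0) = -5, h′′′(0) = -9, h′′′′(0) = 182.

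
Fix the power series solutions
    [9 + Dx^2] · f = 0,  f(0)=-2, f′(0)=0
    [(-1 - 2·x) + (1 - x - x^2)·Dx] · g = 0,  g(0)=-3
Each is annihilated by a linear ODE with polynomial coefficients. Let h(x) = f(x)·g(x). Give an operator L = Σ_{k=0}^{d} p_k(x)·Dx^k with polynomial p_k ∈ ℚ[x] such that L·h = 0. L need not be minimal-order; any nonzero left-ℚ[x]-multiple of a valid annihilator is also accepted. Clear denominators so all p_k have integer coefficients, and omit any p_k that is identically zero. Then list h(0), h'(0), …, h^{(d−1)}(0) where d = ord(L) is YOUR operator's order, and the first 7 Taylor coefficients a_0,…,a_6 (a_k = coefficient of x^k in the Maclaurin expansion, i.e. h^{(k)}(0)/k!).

L = (-7 + 9·x + 9·x^2) + (2 + 4·x)·Dx + (-1 + x + x^2)·Dx^2  (order 2).
h: a_k = 6, 6, -15, -9, -15/4, -51/4, -903/40, …
ICs: h(0) = 6, h′(0) = 6.

f: a_k = -2, 0, 9, 0, -27/4, 0, 81/40, …
g: a_k = -3, -3, -6, -9, -15, -24, -39, …
L₀ := L_f ⊗_s L_g (sym. prod.), ord ≤ 2.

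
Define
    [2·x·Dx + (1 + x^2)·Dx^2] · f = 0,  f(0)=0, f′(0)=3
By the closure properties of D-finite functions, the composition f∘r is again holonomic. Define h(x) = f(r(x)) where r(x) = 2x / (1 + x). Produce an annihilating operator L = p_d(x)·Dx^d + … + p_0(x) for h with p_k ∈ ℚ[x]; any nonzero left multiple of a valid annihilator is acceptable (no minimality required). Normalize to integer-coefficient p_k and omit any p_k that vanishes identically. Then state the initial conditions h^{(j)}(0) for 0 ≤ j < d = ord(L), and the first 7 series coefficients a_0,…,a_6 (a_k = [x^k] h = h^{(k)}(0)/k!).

L = (2 + 10·x)·Dx + (1 + 2·x + 5·x^2)·Dx^2  (order 2).
h: a_k = 0, 6, -6, -2, 18, -114/5, -22, …
ICs: h(0) = 0, h′(0) = 6.

f: a_k = 0, 3, 0, -1, 0, 3/5, 0, …
L₀ from L_f via x↦r, Dx↦r'^{-1}Dx.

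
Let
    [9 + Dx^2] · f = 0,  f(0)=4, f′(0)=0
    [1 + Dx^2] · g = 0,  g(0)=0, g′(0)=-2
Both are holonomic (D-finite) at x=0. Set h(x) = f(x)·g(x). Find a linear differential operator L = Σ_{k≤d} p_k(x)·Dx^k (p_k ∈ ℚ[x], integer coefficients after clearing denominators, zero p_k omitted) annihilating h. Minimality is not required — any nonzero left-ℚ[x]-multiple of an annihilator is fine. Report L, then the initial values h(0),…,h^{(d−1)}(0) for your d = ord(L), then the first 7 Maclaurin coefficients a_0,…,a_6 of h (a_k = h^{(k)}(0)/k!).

L = 64 + 20·Dx^2 + Dx^4  (order 4).
h: a_k = 0, -8, 0, 112/3, 0, -496/15, 0, …
ICs: h(0) = 0, h′(0) = -8, h′′(0) = 0, h′′′(0) = 224.

f: a_k = 4, 0, -18, 0, 27/2, 0, -81/20, …
g: a_k = 0, -2, 0, 1/3, 0, -1/60, 0, …
Product ⇒ symmetric product L₀, ord ≤ 4.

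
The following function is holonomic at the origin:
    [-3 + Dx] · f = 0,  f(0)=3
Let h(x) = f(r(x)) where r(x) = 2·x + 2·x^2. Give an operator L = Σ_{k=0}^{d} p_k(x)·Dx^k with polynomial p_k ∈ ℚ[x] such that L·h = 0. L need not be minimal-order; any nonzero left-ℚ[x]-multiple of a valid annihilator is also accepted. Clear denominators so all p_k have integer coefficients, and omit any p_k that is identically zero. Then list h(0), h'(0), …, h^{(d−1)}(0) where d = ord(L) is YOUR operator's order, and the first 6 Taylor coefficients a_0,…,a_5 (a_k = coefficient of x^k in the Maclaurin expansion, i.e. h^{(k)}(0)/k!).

L = (-6 - 12·x) + Dx  (order 1).
h: a_k = 3, 18, 72, 216, 540, 5832/5, …
ICs: h(0) = 3.

f: a_k = 3, 9, 27/2, 27/2, 81/8, 243/40, …
h₀=f(r): pull back L_f along r ⇒ L₀.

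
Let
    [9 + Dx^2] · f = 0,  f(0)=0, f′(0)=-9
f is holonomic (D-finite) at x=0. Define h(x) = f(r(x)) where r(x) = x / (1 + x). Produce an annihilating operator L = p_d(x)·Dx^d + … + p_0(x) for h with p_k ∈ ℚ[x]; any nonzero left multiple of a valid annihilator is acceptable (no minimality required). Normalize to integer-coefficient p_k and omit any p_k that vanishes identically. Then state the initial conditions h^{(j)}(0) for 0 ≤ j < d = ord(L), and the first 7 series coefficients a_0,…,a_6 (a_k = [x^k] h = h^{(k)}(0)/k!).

L = 9 + (2 + 6·x + 6·x^2 + 2·x^3)·Dx + (1 + 4·x + 6·x^2 + 4·x^3 + x^4)·Dx^2  (order 2).
h: a_k = 0, -9, 9, 9/2, -63/2, 2637/40, -765/8, …
ICs: h(0) = 0, h′(0) = -9.

f: a_k = 0, -9, 0, 27/2, 0, -243/40, 0, …
h₀=f(r): pull back L_f along r ⇒ L₀.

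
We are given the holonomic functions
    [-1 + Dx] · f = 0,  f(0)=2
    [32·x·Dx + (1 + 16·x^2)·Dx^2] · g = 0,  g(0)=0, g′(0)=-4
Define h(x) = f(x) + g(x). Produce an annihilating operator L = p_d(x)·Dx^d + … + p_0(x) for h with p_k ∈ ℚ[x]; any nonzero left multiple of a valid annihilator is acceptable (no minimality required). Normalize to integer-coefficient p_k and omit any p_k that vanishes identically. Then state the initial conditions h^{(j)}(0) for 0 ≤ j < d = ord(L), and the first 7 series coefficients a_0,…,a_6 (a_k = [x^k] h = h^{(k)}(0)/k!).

L = (32 - 32·x - 1536·x^2 - 512·x^3)·Dx + (-33 + 1504·x^2 - 256·x^4)·Dx^2 + (1 + 32·x + 32·x^2 + 512·x^3 + 256·x^4)·Dx^3  (order 3).
h: a_k = 2, -2, 1, 65/3, 1/12, -12287/60, 1/360, …
ICs: h(0) = 2, h′(0) = -2, h′′(0) = 2.

f: a_k = 2, 2, 1, 1/3, 1/12, 1/60, 1/360, …
g: a_k = 0, -4, 0, 64/3, 0, -1024/5, 0, …
f+g: L₀ = lclm(L_f,L_g), ord ≤ 1+2.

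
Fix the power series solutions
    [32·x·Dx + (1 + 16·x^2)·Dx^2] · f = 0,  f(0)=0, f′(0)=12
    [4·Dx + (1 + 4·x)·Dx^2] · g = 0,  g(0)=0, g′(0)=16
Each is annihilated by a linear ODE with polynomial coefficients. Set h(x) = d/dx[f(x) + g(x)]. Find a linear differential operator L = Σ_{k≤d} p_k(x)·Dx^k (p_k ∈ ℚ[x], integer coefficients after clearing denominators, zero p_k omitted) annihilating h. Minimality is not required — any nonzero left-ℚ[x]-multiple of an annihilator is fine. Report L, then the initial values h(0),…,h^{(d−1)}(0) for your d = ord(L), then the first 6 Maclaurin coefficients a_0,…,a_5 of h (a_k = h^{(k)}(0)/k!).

L = (-32 - 384·x + 1536·x^2 + 2048·x^3) + (-16 - 64·x + 3072·x^3 + 4096·x^4)·Dx + (-1 + 4·x + 32·x^2 + 128·x^3 + 768·x^4 + 1024·x^5)·Dx^2  (order 2).
h: a_k = 28, -64, 64, -1024, 7168, -16384, …
ICs: h(0) = 28, h′(0) = -64.

f: a_k = 0, 12, 0, -64, 0, 3072/5, …
g: a_k = 0, 16, -32, 256/3, -256, 4096/5, …
Weyl lclm of L_f,L_g ⇒ L₀ (ord ≤ 4).
Derive L from L₀ (diff closure).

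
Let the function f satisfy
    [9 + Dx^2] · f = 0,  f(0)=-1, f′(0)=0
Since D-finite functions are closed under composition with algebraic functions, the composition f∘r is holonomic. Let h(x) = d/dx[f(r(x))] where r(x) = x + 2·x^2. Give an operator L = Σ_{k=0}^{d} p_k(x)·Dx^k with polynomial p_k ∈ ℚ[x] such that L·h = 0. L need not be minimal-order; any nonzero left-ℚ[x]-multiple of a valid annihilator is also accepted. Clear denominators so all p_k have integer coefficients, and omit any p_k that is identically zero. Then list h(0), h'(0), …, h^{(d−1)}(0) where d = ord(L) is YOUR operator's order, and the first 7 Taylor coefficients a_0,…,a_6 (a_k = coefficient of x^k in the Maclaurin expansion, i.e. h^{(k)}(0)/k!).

L = (57 + 144·x + 864·x^2 + 2304·x^3 + 2304·x^4) + (-12 - 48·x)·Dx + (1 + 8·x + 16·x^2)·Dx^2  (order 2).
h: a_k = 0, 9, 54, 117/2, -135, -19197/40, -13419/20, …
ICs: h(0) = 0, h′(0) = 9.

f: a_k = -1, 0, 9/2, 0, -27/8, 0, 81/80, …
L₀ from L_f via x↦r, Dx↦r'^{-1}Dx.
Derive L from L₀ (diff closure).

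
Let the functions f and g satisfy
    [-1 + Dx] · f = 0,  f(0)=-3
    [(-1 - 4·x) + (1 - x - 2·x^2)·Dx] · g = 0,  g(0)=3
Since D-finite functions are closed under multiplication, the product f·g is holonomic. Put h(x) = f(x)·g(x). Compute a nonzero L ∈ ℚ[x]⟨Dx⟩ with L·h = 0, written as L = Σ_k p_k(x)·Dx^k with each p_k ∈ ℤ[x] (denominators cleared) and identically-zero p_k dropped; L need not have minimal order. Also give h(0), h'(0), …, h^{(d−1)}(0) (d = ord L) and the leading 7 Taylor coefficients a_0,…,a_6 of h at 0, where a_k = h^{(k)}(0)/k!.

f: a_k = -3, -3, -3/2, -1/2, -1/8, -1/40, -1/240, …
g: a_k = 3, 3, 9, 15, 33, 63, 129, …
L₀ := L_f ⊗_s L_g (sym. prod.), ord ≤ 1.
L = (2 + 3·x - 2·x^2) + (-1 + x + 2·x^2)·Dx  (order 1).
h: a_k = -9, -18, -81/2, -78, -1275/8, -6309/20, -50737/80, …
ICs: h(0) = -9.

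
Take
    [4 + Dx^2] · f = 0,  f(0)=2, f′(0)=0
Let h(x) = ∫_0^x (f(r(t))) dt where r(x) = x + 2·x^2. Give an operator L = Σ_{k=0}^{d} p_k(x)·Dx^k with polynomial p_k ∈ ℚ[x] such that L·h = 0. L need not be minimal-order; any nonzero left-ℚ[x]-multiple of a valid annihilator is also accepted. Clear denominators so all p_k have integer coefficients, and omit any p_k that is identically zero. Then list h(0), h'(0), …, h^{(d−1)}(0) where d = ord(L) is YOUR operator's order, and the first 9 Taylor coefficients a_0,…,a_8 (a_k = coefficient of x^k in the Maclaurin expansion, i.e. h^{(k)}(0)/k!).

L = (4 + 48·x + 192·x^2 + 256·x^3)·Dx - 4·Dx^2 + (1 + 4·x)·Dx^3  (order 3).
h: a_k = 0, 2, 0, -4/3, -4, -44/15, 16/9, 1432/315, 76/15, …
ICs: h(0) = 0, h′(0) = 2, h′′(0) = 0.

f: a_k = 2, 0, -4, 0, 4/3, 0, -8/45, 0, 4/315, …
h₀=f(r): pull back L_f along r ⇒ L₀.
h=∫₀ˣh₀: take L = L₀·Dx.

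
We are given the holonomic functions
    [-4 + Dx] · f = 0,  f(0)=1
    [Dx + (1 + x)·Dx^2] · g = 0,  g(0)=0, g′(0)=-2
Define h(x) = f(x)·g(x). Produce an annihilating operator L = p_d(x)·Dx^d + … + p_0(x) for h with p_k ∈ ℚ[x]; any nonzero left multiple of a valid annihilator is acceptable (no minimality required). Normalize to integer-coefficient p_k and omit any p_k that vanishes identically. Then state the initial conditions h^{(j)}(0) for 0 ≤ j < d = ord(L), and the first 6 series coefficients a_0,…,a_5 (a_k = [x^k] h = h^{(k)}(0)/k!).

L = (12 + 16·x) + (-7 - 8·x)·Dx + (1 + x)·Dx^2  (order 2).
h: a_k = 0, -2, -7, -38/3, -31/2, -72/5, …
ICs: h(0) = 0, h′(0) = -2.

f: a_k = 1, 4, 8, 32/3, 32/3, 128/15, …
g: a_k = 0, -2, 1, -2/3, 1/2, -2/5, …
f·g: L₀ = L_f ⊗_s L_g, ord ≤ 1·2.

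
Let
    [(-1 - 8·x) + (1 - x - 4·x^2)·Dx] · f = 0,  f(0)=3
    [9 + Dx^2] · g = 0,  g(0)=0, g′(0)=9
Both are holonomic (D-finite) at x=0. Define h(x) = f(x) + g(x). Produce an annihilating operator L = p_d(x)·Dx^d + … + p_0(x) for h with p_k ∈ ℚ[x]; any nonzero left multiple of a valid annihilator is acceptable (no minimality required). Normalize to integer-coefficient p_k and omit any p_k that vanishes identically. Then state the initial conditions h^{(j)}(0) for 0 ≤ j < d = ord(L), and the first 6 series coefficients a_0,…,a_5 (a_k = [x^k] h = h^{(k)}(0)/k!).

f: a_k = 3, 3, 15, 27, 87, 195, …
g: a_k = 0, 9, 0, -27/2, 0, 243/40, …
f+g: L₀ = lclm(L_f,L_g), ord ≤ 1+2.
L = (567 + 4806·x + 3321·x^2 + 9936·x^3 + 6480·x^4 + 10368·x^5) + (-171 + 117·x + 441·x^2 - 135·x^3 + 540·x^4 + 3888·x^5 + 5184·x^6)·Dx + (63 + 534·x + 369·x^2 + 1104·x^3 + 720·x^4 + 1152·x^5)·Dx^2 + (-19 + 13·x + 49·x^2 - 15·x^3 + 60·x^4 + 432·x^5 + 576·x^6)·Dx^3  (order 3).
h: a_k = 3, 12, 15, 27/2, 87, 8043/40, …
ICs: h(0) = 3, h′(0) = 12, h′′(0) = 30.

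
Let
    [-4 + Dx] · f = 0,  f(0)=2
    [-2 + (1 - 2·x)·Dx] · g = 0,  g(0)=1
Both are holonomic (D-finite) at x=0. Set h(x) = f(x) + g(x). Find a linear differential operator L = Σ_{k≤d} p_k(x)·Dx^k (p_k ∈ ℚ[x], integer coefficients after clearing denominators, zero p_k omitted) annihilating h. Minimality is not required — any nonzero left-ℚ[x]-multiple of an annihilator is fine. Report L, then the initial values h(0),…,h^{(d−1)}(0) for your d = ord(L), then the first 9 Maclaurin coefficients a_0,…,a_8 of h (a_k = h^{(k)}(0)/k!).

L = 32·x + (4 - 32·x + 32·x^2)·Dx + (-1 + 6·x - 8·x^2)·Dx^2  (order 2).
h: a_k = 3, 10, 20, 88/3, 112/3, 736/15, 3392/45, 42368/315, 81664/315, …
ICs: h(0) = 3, h′(0) = 10.

f: a_k = 2, 8, 16, 64/3, 64/3, 256/15, 512/45, 2048/315, 1024/315, …
g: a_k = 1, 2, 4, 8, 16, 32, 64, 128, 256, …
L₀ := lclm(L_f,L_g); ord L₀ ≤ 1+1.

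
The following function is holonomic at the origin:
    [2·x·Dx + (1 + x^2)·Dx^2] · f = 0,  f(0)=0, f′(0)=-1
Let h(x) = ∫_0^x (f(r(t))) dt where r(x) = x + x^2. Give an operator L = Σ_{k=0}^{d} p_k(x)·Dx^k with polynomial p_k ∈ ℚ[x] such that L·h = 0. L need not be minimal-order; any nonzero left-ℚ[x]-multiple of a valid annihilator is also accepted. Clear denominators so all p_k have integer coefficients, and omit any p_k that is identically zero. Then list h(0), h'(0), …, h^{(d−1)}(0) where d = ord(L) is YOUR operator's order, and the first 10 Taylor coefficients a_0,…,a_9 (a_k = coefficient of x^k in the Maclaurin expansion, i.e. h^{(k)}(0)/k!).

f: a_k = 0, -1, 0, 1/3, 0, -1/5, 0, 1/7, 0, -1/9, …
f∘r: x↦r, Dx↦Dx/r' in L_f ⇒ L₀.
h=∫₀ˣh₀: take L = L₀·Dx.
L = (-2 + 2·x + 8·x^2 + 12·x^3 + 6·x^4)·Dx^2 + (1 + 2·x + x^2 + 4·x^3 + 5·x^4 + 2·x^5)·Dx^3  (order 3).
h: a_k = 0, 0, -1/2, -1/3, 1/12, 1/5, 2/15, -2/21, -13/56, -1/9, …
ICs: h(0) = 0, h′(0) = 0, h′′(0) = -1.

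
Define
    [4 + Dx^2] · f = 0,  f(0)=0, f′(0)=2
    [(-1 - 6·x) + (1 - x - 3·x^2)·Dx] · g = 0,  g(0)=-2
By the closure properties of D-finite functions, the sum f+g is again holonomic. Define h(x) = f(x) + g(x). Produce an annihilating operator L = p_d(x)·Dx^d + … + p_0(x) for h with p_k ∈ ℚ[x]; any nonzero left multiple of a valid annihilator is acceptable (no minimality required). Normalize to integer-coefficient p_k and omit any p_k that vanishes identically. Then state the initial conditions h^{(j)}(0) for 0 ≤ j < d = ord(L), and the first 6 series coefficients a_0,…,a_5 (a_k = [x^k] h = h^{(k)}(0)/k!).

L = (-92 - 608·x - 512·x^2 - 1104·x^3 - 360·x^4 - 432·x^5) + (24 - 4·x - 24·x^2 - 80·x^3 - 180·x^4 - 216·x^5 - 216·x^6)·Dx + (-23 - 152·x - 128·x^2 - 276·x^3 - 90·x^4 - 108·x^5)·Dx^2 + (6 - x - 6·x^2 - 20·x^3 - 45·x^4 - 54·x^5 - 54·x^6)·Dx^3  (order 3).
h: a_k = -2, 0, -8, -46/3, -38, -1196/15, …
ICs: h(0) = -2, h′(0) = 0, h′′(0) = -16.

f: a_k = 0, 2, 0, -4/3, 0, 4/15, …
g: a_k = -2, -2, -8, -14, -38, -80, …
Sum ⇒ L₀ = lclm(L_f,L_g) in ℚ(x)⟨Dx⟩.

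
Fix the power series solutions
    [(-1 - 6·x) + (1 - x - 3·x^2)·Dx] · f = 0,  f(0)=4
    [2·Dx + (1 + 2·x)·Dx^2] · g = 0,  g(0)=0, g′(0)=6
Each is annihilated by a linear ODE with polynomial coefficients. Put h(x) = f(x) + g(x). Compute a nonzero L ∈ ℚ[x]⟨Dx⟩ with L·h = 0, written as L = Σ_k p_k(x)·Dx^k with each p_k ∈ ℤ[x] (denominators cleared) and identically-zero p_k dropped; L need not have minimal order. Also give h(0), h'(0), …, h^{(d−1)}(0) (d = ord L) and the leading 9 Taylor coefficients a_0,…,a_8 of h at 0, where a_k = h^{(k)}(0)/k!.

f: a_k = 4, 4, 16, 28, 76, 160, 388, 868, 2032, …
g: a_k = 0, 6, -6, 8, -12, 96/5, -32, 384/7, -96, …
Sum ⇒ L₀ = lclm(L_f,L_g) in ℚ(x)⟨Dx⟩.
L = (74 + 412·x + 948·x^2 + 864·x^3 + 648·x^4)·Dx + (17 + 212·x + 890·x^2 + 1644·x^3 + 1764·x^4 + 1080·x^5)·Dx^2 + (-5 - 27·x - 33·x^2 + 68·x^3 + 276·x^4 + 396·x^5 + 216·x^6)·Dx^3  (order 3).
h: a_k = 4, 10, 10, 36, 64, 896/5, 356, 6460/7, 1936, …
ICs: h(0) = 4, h′(0) = 10, h′′(0) = 20.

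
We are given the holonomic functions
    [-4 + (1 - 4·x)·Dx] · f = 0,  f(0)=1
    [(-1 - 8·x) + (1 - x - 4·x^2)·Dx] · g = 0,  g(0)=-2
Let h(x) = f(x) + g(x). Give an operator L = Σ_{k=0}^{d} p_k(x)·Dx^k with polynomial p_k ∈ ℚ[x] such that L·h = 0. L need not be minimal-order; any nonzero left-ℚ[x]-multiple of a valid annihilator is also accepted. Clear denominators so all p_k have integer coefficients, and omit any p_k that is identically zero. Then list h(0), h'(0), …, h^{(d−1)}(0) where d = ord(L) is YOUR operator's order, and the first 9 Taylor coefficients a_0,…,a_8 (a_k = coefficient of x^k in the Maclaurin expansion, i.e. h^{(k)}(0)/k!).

f: a_k = 1, 4, 16, 64, 256, 1024, 4096, 16384, 65536, …
g: a_k = -2, -2, -10, -18, -58, -130, -362, -882, -2330, …
Sum ⇒ L₀ = lclm(L_f,L_g) in ℚ(x)⟨Dx⟩.
L = (8 - 288·x + 384·x^2 - 512·x^3) + (22 - 8·x - 288·x^2 + 640·x^3 - 1024·x^4)·Dx + (-3 + 23·x - 56·x^2 + 32·x^3 + 128·x^4 - 256·x^5)·Dx^2  (order 2).
h: a_k = -1, 2, 6, 46, 198, 894, 3734, 15502, 63206, …
ICs: h(0) = -1, h′(0) = 2.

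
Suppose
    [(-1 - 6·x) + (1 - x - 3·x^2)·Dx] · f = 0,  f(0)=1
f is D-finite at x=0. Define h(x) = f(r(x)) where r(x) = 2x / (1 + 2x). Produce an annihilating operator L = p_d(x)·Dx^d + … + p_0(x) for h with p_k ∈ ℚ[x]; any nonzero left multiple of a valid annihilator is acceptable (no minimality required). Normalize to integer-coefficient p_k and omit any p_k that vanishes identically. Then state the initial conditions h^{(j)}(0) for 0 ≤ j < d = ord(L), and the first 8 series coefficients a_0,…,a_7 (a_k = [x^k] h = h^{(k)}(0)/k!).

f: a_k = 1, 1, 4, 7, 19, 40, 97, 217, …
f∘r: x↦r, Dx↦Dx/r' in L_f ⇒ L₀.
L = (2 + 28·x) + (-1 - 4·x + 8·x^2 + 24·x^3)·Dx  (order 1).
h: a_k = 1, 2, 12, 0, 144, -288, 2304, -8064, …
ICs: h(0) = 1.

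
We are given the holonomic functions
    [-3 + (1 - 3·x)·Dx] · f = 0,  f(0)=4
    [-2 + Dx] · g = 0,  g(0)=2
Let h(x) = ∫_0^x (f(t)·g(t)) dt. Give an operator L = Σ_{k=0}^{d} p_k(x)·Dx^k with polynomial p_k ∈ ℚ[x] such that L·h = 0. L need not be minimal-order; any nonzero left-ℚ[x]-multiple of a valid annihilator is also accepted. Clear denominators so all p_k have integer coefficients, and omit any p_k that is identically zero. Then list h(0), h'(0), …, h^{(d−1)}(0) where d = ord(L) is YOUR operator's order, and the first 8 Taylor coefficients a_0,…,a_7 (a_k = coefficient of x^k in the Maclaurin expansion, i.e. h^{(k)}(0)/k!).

f: a_k = 4, 12, 36, 108, 324, 972, 2916, 8748, …
g: a_k = 2, 4, 4, 8/3, 4/3, 8/15, 8/45, 16/315, …
L₀ := L_f ⊗_s L_g (sym. prod.), ord ≤ 1.
h=∫h₀ ⇒ L = L₀·Dx.
L = (5 - 6·x)·Dx + (-1 + 3·x)·Dx^2  (order 2).
h: a_k = 0, 8, 20, 136/3, 314/3, 3784/15, 28396/45, 102232/63, …
ICs: h(0) = 0, h′(0) = 8.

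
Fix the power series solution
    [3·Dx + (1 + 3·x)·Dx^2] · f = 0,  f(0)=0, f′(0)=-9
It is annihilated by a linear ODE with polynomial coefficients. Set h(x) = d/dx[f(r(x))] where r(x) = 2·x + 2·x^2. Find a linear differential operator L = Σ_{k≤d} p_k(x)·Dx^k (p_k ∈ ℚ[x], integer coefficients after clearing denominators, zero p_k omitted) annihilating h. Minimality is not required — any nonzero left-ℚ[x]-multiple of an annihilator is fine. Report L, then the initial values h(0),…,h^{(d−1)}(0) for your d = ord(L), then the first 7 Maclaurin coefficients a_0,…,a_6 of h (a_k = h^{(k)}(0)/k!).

L = (4 + 12·x + 12·x^2) + (1 + 8·x + 18·x^2 + 12·x^3)·Dx  (order 1).
h: a_k = -18, 72, -324, 1512, -7128, 33696, -159408, …
ICs: h(0) = -18.

f: a_k = 0, -9, 27/2, -27, 243/4, -729/5, 729/2, …
Change of var in L_f (x↦r) gives L₀.
Differentiate: ansatz ord ≤ ord L₀ ⇒ L.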